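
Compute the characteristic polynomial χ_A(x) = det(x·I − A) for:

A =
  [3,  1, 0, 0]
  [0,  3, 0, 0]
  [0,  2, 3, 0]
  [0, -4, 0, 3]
x^4 - 12*x^3 + 54*x^2 - 108*x + 81

Expanding det(x·I − A) (e.g. by cofactor expansion or by noting that A is similar to its Jordan form J, which has the same characteristic polynomial as A) gives
  χ_A(x) = x^4 - 12*x^3 + 54*x^2 - 108*x + 81
which factors as (x - 3)^4. The eigenvalues (with algebraic multiplicities) are λ = 3 with multiplicity 4.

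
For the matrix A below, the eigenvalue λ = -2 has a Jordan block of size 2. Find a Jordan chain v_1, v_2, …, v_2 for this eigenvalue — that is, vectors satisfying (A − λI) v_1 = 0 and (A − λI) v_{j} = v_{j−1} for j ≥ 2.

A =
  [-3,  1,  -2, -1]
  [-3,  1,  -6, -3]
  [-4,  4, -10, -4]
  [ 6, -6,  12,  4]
A Jordan chain for λ = -2 of length 2:
v_1 = (-1, -3, -4, 6)ᵀ
v_2 = (1, 0, 0, 0)ᵀ

Let N = A − (-2)·I. We want v_2 with N^2 v_2 = 0 but N^1 v_2 ≠ 0; then v_{j-1} := N · v_j for j = 2, …, 2.

Pick v_2 = (1, 0, 0, 0)ᵀ.
Then v_1 = N · v_2 = (-1, -3, -4, 6)ᵀ.

Sanity check: (A − (-2)·I) v_1 = (0, 0, 0, 0)ᵀ = 0. ✓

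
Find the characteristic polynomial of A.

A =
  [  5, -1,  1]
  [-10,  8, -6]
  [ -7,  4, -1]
x^3 - 12*x^2 + 48*x - 64

Expanding det(x·I − A) (e.g. by cofactor expansion or by noting that A is similar to its Jordan form J, which has the same characteristic polynomial as A) gives
  χ_A(x) = x^3 - 12*x^2 + 48*x - 64
which factors as (x - 4)^3. The eigenvalues (with algebraic multiplicities) are λ = 4 with multiplicity 3.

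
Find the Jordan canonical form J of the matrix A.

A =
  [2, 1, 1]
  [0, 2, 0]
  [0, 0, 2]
J_2(2) ⊕ J_1(2)

The characteristic polynomial is
  det(x·I − A) = x^3 - 6*x^2 + 12*x - 8 = (x - 2)^3

Eigenvalues and multiplicities (the geometric multiplicity of λ is n − rank(A − λI), which equals the number of Jordan blocks for λ):
  λ = 2: algebraic multiplicity = 3, geometric multiplicity = 2

Determining the block sizes for each eigenvalue:
  λ = 2: 2 blocks summing to 3 forces exactly one block of size 2 and the rest size 1 → block sizes [2, 1]

Assembling the blocks gives a Jordan form
J =
  [2, 1, 0]
  [0, 2, 0]
  [0, 0, 2]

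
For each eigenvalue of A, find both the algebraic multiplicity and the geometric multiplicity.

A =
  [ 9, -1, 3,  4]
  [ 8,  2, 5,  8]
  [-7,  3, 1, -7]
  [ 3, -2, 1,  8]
λ = 5: alg = 4, geom = 2

Step 1 — factor the characteristic polynomial to read off the algebraic multiplicities:
  χ_A(x) = (x - 5)^4

Step 2 — compute geometric multiplicities via the rank-nullity identity g(λ) = n − rank(A − λI):
  rank(A − (5)·I) = 2, so dim ker(A − (5)·I) = n − 2 = 2

Summary:
  λ = 5: algebraic multiplicity = 4, geometric multiplicity = 2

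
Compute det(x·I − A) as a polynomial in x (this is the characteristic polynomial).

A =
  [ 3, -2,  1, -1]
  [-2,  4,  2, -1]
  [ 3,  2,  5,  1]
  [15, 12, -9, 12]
x^4 - 24*x^3 + 216*x^2 - 864*x + 1296

Expanding det(x·I − A) (e.g. by cofactor expansion or by noting that A is similar to its Jordan form J, which has the same characteristic polynomial as A) gives
  χ_A(x) = x^4 - 24*x^3 + 216*x^2 - 864*x + 1296
which factors as (x - 6)^4. The eigenvalues (with algebraic multiplicities) are λ = 6 with multiplicity 4.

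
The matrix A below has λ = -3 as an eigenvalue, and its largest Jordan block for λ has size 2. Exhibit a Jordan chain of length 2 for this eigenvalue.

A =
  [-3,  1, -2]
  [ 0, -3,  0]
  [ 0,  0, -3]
A Jordan chain for λ = -3 of length 2:
v_1 = (1, 0, 0)ᵀ
v_2 = (0, 1, 0)ᵀ

Let N = A − (-3)·I. We want v_2 with N^2 v_2 = 0 but N^1 v_2 ≠ 0; then v_{j-1} := N · v_j for j = 2, …, 2.

Pick v_2 = (0, 1, 0)ᵀ.
Then v_1 = N · v_2 = (1, 0, 0)ᵀ.

Sanity check: (A − (-3)·I) v_1 = (0, 0, 0)ᵀ = 0. ✓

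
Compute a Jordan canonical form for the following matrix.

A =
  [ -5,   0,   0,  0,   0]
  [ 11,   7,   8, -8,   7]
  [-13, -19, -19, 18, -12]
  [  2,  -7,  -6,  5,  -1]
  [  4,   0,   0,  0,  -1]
J_1(-5) ⊕ J_1(-5) ⊕ J_3(-1)

The characteristic polynomial is
  det(x·I − A) = x^5 + 13*x^4 + 58*x^3 + 106*x^2 + 85*x + 25 = (x + 1)^3*(x + 5)^2

Eigenvalues and multiplicities (the geometric multiplicity of λ is n − rank(A − λI), which equals the number of Jordan blocks for λ):
  λ = -5: algebraic multiplicity = 2, geometric multiplicity = 2
  λ = -1: algebraic multiplicity = 3, geometric multiplicity = 1

Determining the block sizes for each eigenvalue:
  λ = -5: gm = am = 2, so every block has size 1 → block sizes [1, 1]
  λ = -1: one block (gm = 1), so the single block has size am = 3 → block sizes [3]

Assembling the blocks gives a Jordan form
J =
  [-5,  0,  0,  0,  0]
  [ 0, -5,  0,  0,  0]
  [ 0,  0, -1,  1,  0]
  [ 0,  0,  0, -1,  1]
  [ 0,  0,  0,  0, -1]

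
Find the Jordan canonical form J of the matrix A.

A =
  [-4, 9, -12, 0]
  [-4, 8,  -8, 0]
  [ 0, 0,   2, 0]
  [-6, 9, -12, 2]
J_2(2) ⊕ J_1(2) ⊕ J_1(2)

The characteristic polynomial is
  det(x·I − A) = x^4 - 8*x^3 + 24*x^2 - 32*x + 16 = (x - 2)^4

Eigenvalues and multiplicities (the geometric multiplicity of λ is n − rank(A − λI), which equals the number of Jordan blocks for λ):
  λ = 2: algebraic multiplicity = 4, geometric multiplicity = 3

Determining the block sizes for each eigenvalue:
  λ = 2: 3 blocks summing to 4 forces exactly one block of size 2 and the rest size 1 → block sizes [2, 1, 1]

Assembling the blocks gives a Jordan form
J =
  [2, 1, 0, 0]
  [0, 2, 0, 0]
  [0, 0, 2, 0]
  [0, 0, 0, 2]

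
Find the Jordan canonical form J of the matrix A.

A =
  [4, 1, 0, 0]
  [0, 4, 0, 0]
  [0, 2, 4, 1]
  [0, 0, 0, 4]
J_2(4) ⊕ J_2(4)

The characteristic polynomial is
  det(x·I − A) = x^4 - 16*x^3 + 96*x^2 - 256*x + 256 = (x - 4)^4

Eigenvalues and multiplicities (the geometric multiplicity of λ is n − rank(A − λI), which equals the number of Jordan blocks for λ):
  λ = 4: algebraic multiplicity = 4, geometric multiplicity = 2

Determining the block sizes for each eigenvalue:
  λ = 4: with am = 4 and gm = 2, the partition is not yet determined (e.g. several partitions of 4 into 2 parts exist). Let N = A − (4)·I. Computing rank(N^1) = 2, rank(N^2) = 0; the number of blocks of size ≥ j is rank(N^{j−1}) − rank(N^j), giving [2, 2]. So we have 2 block(s) of size 2 → block sizes [2, 2]

Assembling the blocks gives a Jordan form
J =
  [4, 1, 0, 0]
  [0, 4, 0, 0]
  [0, 0, 4, 1]
  [0, 0, 0, 4]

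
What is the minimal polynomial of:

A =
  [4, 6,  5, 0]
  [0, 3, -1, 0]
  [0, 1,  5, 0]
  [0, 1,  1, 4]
x^3 - 12*x^2 + 48*x - 64

The characteristic polynomial is χ_A(x) = (x - 4)^4, so the eigenvalues are known. The minimal polynomial is
  m_A(x) = Π_λ (x − λ)^{k_λ}
where k_λ is the size of the *largest* Jordan block for λ (equivalently, the smallest k with (A − λI)^k v = 0 for every generalised eigenvector v of λ).

  λ = 4: largest Jordan block has size 3, contributing (x − 4)^3

So m_A(x) = (x - 4)^3 = x^3 - 12*x^2 + 48*x - 64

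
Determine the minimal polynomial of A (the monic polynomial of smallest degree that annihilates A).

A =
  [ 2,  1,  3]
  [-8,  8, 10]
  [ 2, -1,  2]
x^3 - 12*x^2 + 48*x - 64

The characteristic polynomial is χ_A(x) = (x - 4)^3, so the eigenvalues are known. The minimal polynomial is
  m_A(x) = Π_λ (x − λ)^{k_λ}
where k_λ is the size of the *largest* Jordan block for λ (equivalently, the smallest k with (A − λI)^k v = 0 for every generalised eigenvector v of λ).

  λ = 4: largest Jordan block has size 3, contributing (x − 4)^3

So m_A(x) = (x - 4)^3 = x^3 - 12*x^2 + 48*x - 64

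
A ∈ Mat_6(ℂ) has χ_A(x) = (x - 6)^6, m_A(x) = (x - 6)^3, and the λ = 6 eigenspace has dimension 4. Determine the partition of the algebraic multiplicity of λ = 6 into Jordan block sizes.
Block sizes for λ = 6: [3, 1, 1, 1]

Step 1 — from the characteristic polynomial, algebraic multiplicity of λ = 6 is 6. From dim ker(A − (6)·I) = 4, there are exactly 4 Jordan blocks for λ = 6.
Step 2 — from the minimal polynomial, the factor (x − 6)^3 tells us the largest block for λ = 6 has size 3.
Step 3 — with total size 6, 4 blocks, and largest block 3, the block sizes (in nonincreasing order) are [3, 1, 1, 1].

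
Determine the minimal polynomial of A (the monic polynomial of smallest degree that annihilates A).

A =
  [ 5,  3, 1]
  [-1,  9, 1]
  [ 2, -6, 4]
x^2 - 12*x + 36

The characteristic polynomial is χ_A(x) = (x - 6)^3, so the eigenvalues are known. The minimal polynomial is
  m_A(x) = Π_λ (x − λ)^{k_λ}
where k_λ is the size of the *largest* Jordan block for λ (equivalently, the smallest k with (A − λI)^k v = 0 for every generalised eigenvector v of λ).

  λ = 6: largest Jordan block has size 2, contributing (x − 6)^2

So m_A(x) = (x - 6)^2 = x^2 - 12*x + 36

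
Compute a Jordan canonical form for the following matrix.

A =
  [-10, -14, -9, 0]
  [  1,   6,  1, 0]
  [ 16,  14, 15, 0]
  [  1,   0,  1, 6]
J_1(-1) ⊕ J_2(6) ⊕ J_1(6)

The characteristic polynomial is
  det(x·I − A) = x^4 - 17*x^3 + 90*x^2 - 108*x - 216 = (x - 6)^3*(x + 1)

Eigenvalues and multiplicities (the geometric multiplicity of λ is n − rank(A − λI), which equals the number of Jordan blocks for λ):
  λ = -1: algebraic multiplicity = 1, geometric multiplicity = 1
  λ = 6: algebraic multiplicity = 3, geometric multiplicity = 2

Determining the block sizes for each eigenvalue:
  λ = -1: one block (gm = 1), so the single block has size am = 1 → block sizes [1]
  λ = 6: 2 blocks summing to 3 forces exactly one block of size 2 and the rest size 1 → block sizes [2, 1]

Assembling the blocks gives a Jordan form
J =
  [-1, 0, 0, 0]
  [ 0, 6, 1, 0]
  [ 0, 0, 6, 0]
  [ 0, 0, 0, 6]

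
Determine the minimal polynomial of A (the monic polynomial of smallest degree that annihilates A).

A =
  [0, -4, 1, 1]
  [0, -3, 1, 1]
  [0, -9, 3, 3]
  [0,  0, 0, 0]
x^3

The characteristic polynomial is χ_A(x) = x^4, so the eigenvalues are known. The minimal polynomial is
  m_A(x) = Π_λ (x − λ)^{k_λ}
where k_λ is the size of the *largest* Jordan block for λ (equivalently, the smallest k with (A − λI)^k v = 0 for every generalised eigenvector v of λ).

  λ = 0: largest Jordan block has size 3, contributing (x − 0)^3

So m_A(x) = x^3 = x^3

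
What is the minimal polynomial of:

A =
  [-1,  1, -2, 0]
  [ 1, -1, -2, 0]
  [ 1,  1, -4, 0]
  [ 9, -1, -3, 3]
x^3 + x^2 - 8*x - 12

The characteristic polynomial is χ_A(x) = (x - 3)*(x + 2)^3, so the eigenvalues are known. The minimal polynomial is
  m_A(x) = Π_λ (x − λ)^{k_λ}
where k_λ is the size of the *largest* Jordan block for λ (equivalently, the smallest k with (A − λI)^k v = 0 for every generalised eigenvector v of λ).

  λ = -2: largest Jordan block has size 2, contributing (x + 2)^2
  λ = 3: largest Jordan block has size 1, contributing (x − 3)

So m_A(x) = (x - 3)*(x + 2)^2 = x^3 + x^2 - 8*x - 12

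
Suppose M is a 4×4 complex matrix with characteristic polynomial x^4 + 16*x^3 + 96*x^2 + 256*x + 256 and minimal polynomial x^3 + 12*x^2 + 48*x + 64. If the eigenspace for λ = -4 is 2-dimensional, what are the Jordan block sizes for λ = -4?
Block sizes for λ = -4: [3, 1]

Step 1 — from the characteristic polynomial, algebraic multiplicity of λ = -4 is 4. From dim ker(M − (-4)·I) = 2, there are exactly 2 Jordan blocks for λ = -4.
Step 2 — from the minimal polynomial, the factor (x + 4)^3 tells us the largest block for λ = -4 has size 3.
Step 3 — with total size 4, 2 blocks, and largest block 3, the block sizes (in nonincreasing order) are [3, 1].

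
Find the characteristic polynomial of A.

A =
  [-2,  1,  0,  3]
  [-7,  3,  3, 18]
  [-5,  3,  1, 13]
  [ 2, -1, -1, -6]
x^4 + 4*x^3 + 6*x^2 + 4*x + 1

Expanding det(x·I − A) (e.g. by cofactor expansion or by noting that A is similar to its Jordan form J, which has the same characteristic polynomial as A) gives
  χ_A(x) = x^4 + 4*x^3 + 6*x^2 + 4*x + 1
which factors as (x + 1)^4. The eigenvalues (with algebraic multiplicities) are λ = -1 with multiplicity 4.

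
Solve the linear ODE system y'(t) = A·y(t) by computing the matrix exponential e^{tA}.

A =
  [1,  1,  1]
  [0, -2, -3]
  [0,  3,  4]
e^{tA} =
  [exp(t), t*exp(t), t*exp(t)]
  [0, -3*t*exp(t) + exp(t), -3*t*exp(t)]
  [0, 3*t*exp(t), 3*t*exp(t) + exp(t)]

Strategy: write A = P · J · P⁻¹ where J is a Jordan canonical form, so e^{tA} = P · e^{tJ} · P⁻¹, and e^{tJ} can be computed block-by-block.

A has Jordan form
J =
  [1, 1, 0]
  [0, 1, 0]
  [0, 0, 1]
(up to reordering of blocks).

Per-block formulas:
  For a 1×1 block at λ = 1: exp(t · [1]) = [e^(1t)].
  For a 2×2 Jordan block J_2(1): exp(t · J_2(1)) = e^(1t)·(I + t·N), where N is the 2×2 nilpotent shift.

After assembling e^{tJ} and conjugating by P, we get:

e^{tA} =
  [exp(t), t*exp(t), t*exp(t)]
  [0, -3*t*exp(t) + exp(t), -3*t*exp(t)]
  [0, 3*t*exp(t), 3*t*exp(t) + exp(t)]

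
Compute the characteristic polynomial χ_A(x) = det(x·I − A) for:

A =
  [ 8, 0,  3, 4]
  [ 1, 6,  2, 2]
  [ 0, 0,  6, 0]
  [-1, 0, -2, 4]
x^4 - 24*x^3 + 216*x^2 - 864*x + 1296

Expanding det(x·I − A) (e.g. by cofactor expansion or by noting that A is similar to its Jordan form J, which has the same characteristic polynomial as A) gives
  χ_A(x) = x^4 - 24*x^3 + 216*x^2 - 864*x + 1296
which factors as (x - 6)^4. The eigenvalues (with algebraic multiplicities) are λ = 6 with multiplicity 4.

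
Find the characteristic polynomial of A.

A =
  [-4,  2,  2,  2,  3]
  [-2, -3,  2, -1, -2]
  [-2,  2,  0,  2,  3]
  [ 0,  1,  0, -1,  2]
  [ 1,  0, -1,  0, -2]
x^5 + 10*x^4 + 40*x^3 + 80*x^2 + 80*x + 32

Expanding det(x·I − A) (e.g. by cofactor expansion or by noting that A is similar to its Jordan form J, which has the same characteristic polynomial as A) gives
  χ_A(x) = x^5 + 10*x^4 + 40*x^3 + 80*x^2 + 80*x + 32
which factors as (x + 2)^5. The eigenvalues (with algebraic multiplicities) are λ = -2 with multiplicity 5.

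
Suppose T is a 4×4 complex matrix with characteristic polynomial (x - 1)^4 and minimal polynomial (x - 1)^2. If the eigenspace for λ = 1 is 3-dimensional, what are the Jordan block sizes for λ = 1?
Block sizes for λ = 1: [2, 1, 1]

Step 1 — from the characteristic polynomial, algebraic multiplicity of λ = 1 is 4. From dim ker(T − (1)·I) = 3, there are exactly 3 Jordan blocks for λ = 1.
Step 2 — from the minimal polynomial, the factor (x − 1)^2 tells us the largest block for λ = 1 has size 2.
Step 3 — with total size 4, 3 blocks, and largest block 2, the block sizes (in nonincreasing order) are [2, 1, 1].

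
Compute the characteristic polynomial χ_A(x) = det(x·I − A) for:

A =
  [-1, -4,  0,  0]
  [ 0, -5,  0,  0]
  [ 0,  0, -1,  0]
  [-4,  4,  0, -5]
x^4 + 12*x^3 + 46*x^2 + 60*x + 25

Expanding det(x·I − A) (e.g. by cofactor expansion or by noting that A is similar to its Jordan form J, which has the same characteristic polynomial as A) gives
  χ_A(x) = x^4 + 12*x^3 + 46*x^2 + 60*x + 25
which factors as (x + 1)^2*(x + 5)^2. The eigenvalues (with algebraic multiplicities) are λ = -5 with multiplicity 2, λ = -1 with multiplicity 2.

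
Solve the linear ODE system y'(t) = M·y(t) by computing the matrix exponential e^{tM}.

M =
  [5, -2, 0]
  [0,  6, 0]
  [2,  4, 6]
e^{tM} =
  [exp(5*t), -2*exp(6*t) + 2*exp(5*t), 0]
  [0, exp(6*t), 0]
  [2*exp(6*t) - 2*exp(5*t), 4*exp(6*t) - 4*exp(5*t), exp(6*t)]

Strategy: write M = P · J · P⁻¹ where J is a Jordan canonical form, so e^{tM} = P · e^{tJ} · P⁻¹, and e^{tJ} can be computed block-by-block.

M has Jordan form
J =
  [5, 0, 0]
  [0, 6, 0]
  [0, 0, 6]
(up to reordering of blocks).

Per-block formulas:
  For a 1×1 block at λ = 6: exp(t · [6]) = [e^(6t)].
  For a 1×1 block at λ = 5: exp(t · [5]) = [e^(5t)].

After assembling e^{tJ} and conjugating by P, we get:

e^{tM} =
  [exp(5*t), -2*exp(6*t) + 2*exp(5*t), 0]
  [0, exp(6*t), 0]
  [2*exp(6*t) - 2*exp(5*t), 4*exp(6*t) - 4*exp(5*t), exp(6*t)]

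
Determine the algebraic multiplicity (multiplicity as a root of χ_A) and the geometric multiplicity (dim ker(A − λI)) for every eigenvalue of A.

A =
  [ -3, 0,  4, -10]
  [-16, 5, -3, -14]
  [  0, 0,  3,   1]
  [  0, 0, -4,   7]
λ = -3: alg = 1, geom = 1; λ = 5: alg = 3, geom = 1

Step 1 — factor the characteristic polynomial to read off the algebraic multiplicities:
  χ_A(x) = (x - 5)^3*(x + 3)

Step 2 — compute geometric multiplicities via the rank-nullity identity g(λ) = n − rank(A − λI):
  rank(A − (-3)·I) = 3, so dim ker(A − (-3)·I) = n − 3 = 1
  rank(A − (5)·I) = 3, so dim ker(A − (5)·I) = n − 3 = 1

Summary:
  λ = -3: algebraic multiplicity = 1, geometric multiplicity = 1
  λ = 5: algebraic multiplicity = 3, geometric multiplicity = 1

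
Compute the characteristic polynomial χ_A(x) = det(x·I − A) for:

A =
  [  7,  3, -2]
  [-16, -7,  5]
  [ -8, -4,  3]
x^3 - 3*x^2 + 3*x - 1

Expanding det(x·I − A) (e.g. by cofactor expansion or by noting that A is similar to its Jordan form J, which has the same characteristic polynomial as A) gives
  χ_A(x) = x^3 - 3*x^2 + 3*x - 1
which factors as (x - 1)^3. The eigenvalues (with algebraic multiplicities) are λ = 1 with multiplicity 3.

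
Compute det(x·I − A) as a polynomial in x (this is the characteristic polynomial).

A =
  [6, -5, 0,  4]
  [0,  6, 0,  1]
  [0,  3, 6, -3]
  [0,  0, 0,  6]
x^4 - 24*x^3 + 216*x^2 - 864*x + 1296

Expanding det(x·I − A) (e.g. by cofactor expansion or by noting that A is similar to its Jordan form J, which has the same characteristic polynomial as A) gives
  χ_A(x) = x^4 - 24*x^3 + 216*x^2 - 864*x + 1296
which factors as (x - 6)^4. The eigenvalues (with algebraic multiplicities) are λ = 6 with multiplicity 4.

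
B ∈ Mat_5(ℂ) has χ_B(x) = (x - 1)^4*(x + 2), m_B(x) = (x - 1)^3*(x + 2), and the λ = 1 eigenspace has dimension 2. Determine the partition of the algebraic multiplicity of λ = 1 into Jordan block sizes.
Block sizes for λ = 1: [3, 1]

Step 1 — from the characteristic polynomial, algebraic multiplicity of λ = 1 is 4. From dim ker(B − (1)·I) = 2, there are exactly 2 Jordan blocks for λ = 1.
Step 2 — from the minimal polynomial, the factor (x − 1)^3 tells us the largest block for λ = 1 has size 3.
Step 3 — with total size 4, 2 blocks, and largest block 3, the block sizes (in nonincreasing order) are [3, 1].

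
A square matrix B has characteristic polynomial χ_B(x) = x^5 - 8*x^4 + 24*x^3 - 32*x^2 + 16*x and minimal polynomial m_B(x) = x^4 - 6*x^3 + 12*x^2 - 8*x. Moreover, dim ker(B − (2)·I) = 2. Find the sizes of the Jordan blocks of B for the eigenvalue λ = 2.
Block sizes for λ = 2: [3, 1]

Step 1 — from the characteristic polynomial, algebraic multiplicity of λ = 2 is 4. From dim ker(B − (2)·I) = 2, there are exactly 2 Jordan blocks for λ = 2.
Step 2 — from the minimal polynomial, the factor (x − 2)^3 tells us the largest block for λ = 2 has size 3.
Step 3 — with total size 4, 2 blocks, and largest block 3, the block sizes (in nonincreasing order) are [3, 1].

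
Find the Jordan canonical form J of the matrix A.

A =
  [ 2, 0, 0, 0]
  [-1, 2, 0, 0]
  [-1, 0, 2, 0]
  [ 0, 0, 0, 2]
J_2(2) ⊕ J_1(2) ⊕ J_1(2)

The characteristic polynomial is
  det(x·I − A) = x^4 - 8*x^3 + 24*x^2 - 32*x + 16 = (x - 2)^4

Eigenvalues and multiplicities (the geometric multiplicity of λ is n − rank(A − λI), which equals the number of Jordan blocks for λ):
  λ = 2: algebraic multiplicity = 4, geometric multiplicity = 3

Determining the block sizes for each eigenvalue:
  λ = 2: 3 blocks summing to 4 forces exactly one block of size 2 and the rest size 1 → block sizes [2, 1, 1]

Assembling the blocks gives a Jordan form
J =
  [2, 1, 0, 0]
  [0, 2, 0, 0]
  [0, 0, 2, 0]
  [0, 0, 0, 2]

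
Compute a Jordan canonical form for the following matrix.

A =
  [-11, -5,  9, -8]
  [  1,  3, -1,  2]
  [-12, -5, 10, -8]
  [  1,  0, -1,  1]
J_1(-2) ⊕ J_2(1) ⊕ J_1(3)

The characteristic polynomial is
  det(x·I − A) = x^4 - 3*x^3 - 3*x^2 + 11*x - 6 = (x - 3)*(x - 1)^2*(x + 2)

Eigenvalues and multiplicities (the geometric multiplicity of λ is n − rank(A − λI), which equals the number of Jordan blocks for λ):
  λ = -2: algebraic multiplicity = 1, geometric multiplicity = 1
  λ = 1: algebraic multiplicity = 2, geometric multiplicity = 1
  λ = 3: algebraic multiplicity = 1, geometric multiplicity = 1

Determining the block sizes for each eigenvalue:
  λ = -2: one block (gm = 1), so the single block has size am = 1 → block sizes [1]
  λ = 1: one block (gm = 1), so the single block has size am = 2 → block sizes [2]
  λ = 3: one block (gm = 1), so the single block has size am = 1 → block sizes [1]

Assembling the blocks gives a Jordan form
J =
  [-2, 0, 0, 0]
  [ 0, 1, 1, 0]
  [ 0, 0, 1, 0]
  [ 0, 0, 0, 3]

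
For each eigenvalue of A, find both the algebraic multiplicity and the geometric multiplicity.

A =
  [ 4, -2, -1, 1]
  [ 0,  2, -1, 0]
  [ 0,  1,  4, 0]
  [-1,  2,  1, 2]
λ = 3: alg = 4, geom = 2

Step 1 — factor the characteristic polynomial to read off the algebraic multiplicities:
  χ_A(x) = (x - 3)^4

Step 2 — compute geometric multiplicities via the rank-nullity identity g(λ) = n − rank(A − λI):
  rank(A − (3)·I) = 2, so dim ker(A − (3)·I) = n − 2 = 2

Summary:
  λ = 3: algebraic multiplicity = 4, geometric multiplicity = 2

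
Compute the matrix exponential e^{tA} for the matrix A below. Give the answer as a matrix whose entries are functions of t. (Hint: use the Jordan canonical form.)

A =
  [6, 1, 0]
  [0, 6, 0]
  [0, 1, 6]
e^{tA} =
  [exp(6*t), t*exp(6*t), 0]
  [0, exp(6*t), 0]
  [0, t*exp(6*t), exp(6*t)]

Strategy: write A = P · J · P⁻¹ where J is a Jordan canonical form, so e^{tA} = P · e^{tJ} · P⁻¹, and e^{tJ} can be computed block-by-block.

A has Jordan form
J =
  [6, 1, 0]
  [0, 6, 0]
  [0, 0, 6]
(up to reordering of blocks).

Per-block formulas:
  For a 2×2 Jordan block J_2(6): exp(t · J_2(6)) = e^(6t)·(I + t·N), where N is the 2×2 nilpotent shift.
  For a 1×1 block at λ = 6: exp(t · [6]) = [e^(6t)].

After assembling e^{tJ} and conjugating by P, we get:

e^{tA} =
  [exp(6*t), t*exp(6*t), 0]
  [0, exp(6*t), 0]
  [0, t*exp(6*t), exp(6*t)]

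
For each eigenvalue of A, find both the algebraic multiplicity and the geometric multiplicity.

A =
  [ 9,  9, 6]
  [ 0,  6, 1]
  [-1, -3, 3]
λ = 6: alg = 3, geom = 1

Step 1 — factor the characteristic polynomial to read off the algebraic multiplicities:
  χ_A(x) = (x - 6)^3

Step 2 — compute geometric multiplicities via the rank-nullity identity g(λ) = n − rank(A − λI):
  rank(A − (6)·I) = 2, so dim ker(A − (6)·I) = n − 2 = 1

Summary:
  λ = 6: algebraic multiplicity = 3, geometric multiplicity = 1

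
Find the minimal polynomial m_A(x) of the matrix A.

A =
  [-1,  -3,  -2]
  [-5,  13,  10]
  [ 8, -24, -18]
x^2 + 4*x + 4

The characteristic polynomial is χ_A(x) = (x + 2)^3, so the eigenvalues are known. The minimal polynomial is
  m_A(x) = Π_λ (x − λ)^{k_λ}
where k_λ is the size of the *largest* Jordan block for λ (equivalently, the smallest k with (A − λI)^k v = 0 for every generalised eigenvector v of λ).

  λ = -2: largest Jordan block has size 2, contributing (x + 2)^2

So m_A(x) = (x + 2)^2 = x^2 + 4*x + 4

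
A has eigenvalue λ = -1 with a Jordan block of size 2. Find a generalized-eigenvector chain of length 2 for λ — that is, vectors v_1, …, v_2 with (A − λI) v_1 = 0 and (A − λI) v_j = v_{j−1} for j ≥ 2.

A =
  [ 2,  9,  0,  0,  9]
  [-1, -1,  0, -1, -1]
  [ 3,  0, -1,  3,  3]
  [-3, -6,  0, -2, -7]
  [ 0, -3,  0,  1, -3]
A Jordan chain for λ = -1 of length 2:
v_1 = (3, -1, 3, -3, 0)ᵀ
v_2 = (1, 0, 0, 0, 0)ᵀ

Let N = A − (-1)·I. We want v_2 with N^2 v_2 = 0 but N^1 v_2 ≠ 0; then v_{j-1} := N · v_j for j = 2, …, 2.

Pick v_2 = (1, 0, 0, 0, 0)ᵀ.
Then v_1 = N · v_2 = (3, -1, 3, -3, 0)ᵀ.

Sanity check: (A − (-1)·I) v_1 = (0, 0, 0, 0, 0)ᵀ = 0. ✓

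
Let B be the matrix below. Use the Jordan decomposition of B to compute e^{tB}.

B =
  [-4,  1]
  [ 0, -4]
e^{tB} =
  [exp(-4*t), t*exp(-4*t)]
  [0, exp(-4*t)]

Strategy: write B = P · J · P⁻¹ where J is a Jordan canonical form, so e^{tB} = P · e^{tJ} · P⁻¹, and e^{tJ} can be computed block-by-block.

B has Jordan form
J =
  [-4,  1]
  [ 0, -4]
(up to reordering of blocks).

Per-block formulas:
  For a 2×2 Jordan block J_2(-4): exp(t · J_2(-4)) = e^(-4t)·(I + t·N), where N is the 2×2 nilpotent shift.

After assembling e^{tJ} and conjugating by P, we get:

e^{tB} =
  [exp(-4*t), t*exp(-4*t)]
  [0, exp(-4*t)]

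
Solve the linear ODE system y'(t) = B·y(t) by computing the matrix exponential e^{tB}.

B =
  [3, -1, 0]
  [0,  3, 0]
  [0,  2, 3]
e^{tB} =
  [exp(3*t), -t*exp(3*t), 0]
  [0, exp(3*t), 0]
  [0, 2*t*exp(3*t), exp(3*t)]

Strategy: write B = P · J · P⁻¹ where J is a Jordan canonical form, so e^{tB} = P · e^{tJ} · P⁻¹, and e^{tJ} can be computed block-by-block.

B has Jordan form
J =
  [3, 1, 0]
  [0, 3, 0]
  [0, 0, 3]
(up to reordering of blocks).

Per-block formulas:
  For a 2×2 Jordan block J_2(3): exp(t · J_2(3)) = e^(3t)·(I + t·N), where N is the 2×2 nilpotent shift.
  For a 1×1 block at λ = 3: exp(t · [3]) = [e^(3t)].

After assembling e^{tJ} and conjugating by P, we get:

e^{tB} =
  [exp(3*t), -t*exp(3*t), 0]
  [0, exp(3*t), 0]
  [0, 2*t*exp(3*t), exp(3*t)]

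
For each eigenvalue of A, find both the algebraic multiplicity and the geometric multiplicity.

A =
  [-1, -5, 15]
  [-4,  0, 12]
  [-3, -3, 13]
λ = 4: alg = 3, geom = 2

Step 1 — factor the characteristic polynomial to read off the algebraic multiplicities:
  χ_A(x) = (x - 4)^3

Step 2 — compute geometric multiplicities via the rank-nullity identity g(λ) = n − rank(A − λI):
  rank(A − (4)·I) = 1, so dim ker(A − (4)·I) = n − 1 = 2

Summary:
  λ = 4: algebraic multiplicity = 3, geometric multiplicity = 2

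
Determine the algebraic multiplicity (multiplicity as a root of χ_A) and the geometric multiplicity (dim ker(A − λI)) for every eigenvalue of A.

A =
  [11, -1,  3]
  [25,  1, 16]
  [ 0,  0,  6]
λ = 6: alg = 3, geom = 1

Step 1 — factor the characteristic polynomial to read off the algebraic multiplicities:
  χ_A(x) = (x - 6)^3

Step 2 — compute geometric multiplicities via the rank-nullity identity g(λ) = n − rank(A − λI):
  rank(A − (6)·I) = 2, so dim ker(A − (6)·I) = n − 2 = 1

Summary:
  λ = 6: algebraic multiplicity = 3, geometric multiplicity = 1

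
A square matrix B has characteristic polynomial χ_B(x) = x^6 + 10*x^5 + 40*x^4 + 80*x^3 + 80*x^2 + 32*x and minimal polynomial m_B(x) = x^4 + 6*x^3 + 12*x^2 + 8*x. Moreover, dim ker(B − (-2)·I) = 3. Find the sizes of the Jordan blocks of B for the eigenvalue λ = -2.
Block sizes for λ = -2: [3, 1, 1]

Step 1 — from the characteristic polynomial, algebraic multiplicity of λ = -2 is 5. From dim ker(B − (-2)·I) = 3, there are exactly 3 Jordan blocks for λ = -2.
Step 2 — from the minimal polynomial, the factor (x + 2)^3 tells us the largest block for λ = -2 has size 3.
Step 3 — with total size 5, 3 blocks, and largest block 3, the block sizes (in nonincreasing order) are [3, 1, 1].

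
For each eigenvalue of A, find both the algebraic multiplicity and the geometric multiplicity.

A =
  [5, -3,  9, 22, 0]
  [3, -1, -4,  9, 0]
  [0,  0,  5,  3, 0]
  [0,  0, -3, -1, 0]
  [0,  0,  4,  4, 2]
λ = 2: alg = 5, geom = 3

Step 1 — factor the characteristic polynomial to read off the algebraic multiplicities:
  χ_A(x) = (x - 2)^5

Step 2 — compute geometric multiplicities via the rank-nullity identity g(λ) = n − rank(A − λI):
  rank(A − (2)·I) = 2, so dim ker(A − (2)·I) = n − 2 = 3

Summary:
  λ = 2: algebraic multiplicity = 5, geometric multiplicity = 3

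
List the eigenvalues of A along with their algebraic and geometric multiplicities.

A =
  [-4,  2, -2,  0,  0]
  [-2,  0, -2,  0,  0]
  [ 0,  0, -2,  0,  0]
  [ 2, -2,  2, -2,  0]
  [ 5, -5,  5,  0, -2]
λ = -2: alg = 5, geom = 4

Step 1 — factor the characteristic polynomial to read off the algebraic multiplicities:
  χ_A(x) = (x + 2)^5

Step 2 — compute geometric multiplicities via the rank-nullity identity g(λ) = n − rank(A − λI):
  rank(A − (-2)·I) = 1, so dim ker(A − (-2)·I) = n − 1 = 4

Summary:
  λ = -2: algebraic multiplicity = 5, geometric multiplicity = 4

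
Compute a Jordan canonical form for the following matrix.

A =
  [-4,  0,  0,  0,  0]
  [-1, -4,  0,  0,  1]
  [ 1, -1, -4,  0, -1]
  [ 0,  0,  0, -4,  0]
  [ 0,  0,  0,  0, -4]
J_3(-4) ⊕ J_1(-4) ⊕ J_1(-4)

The characteristic polynomial is
  det(x·I − A) = x^5 + 20*x^4 + 160*x^3 + 640*x^2 + 1280*x + 1024 = (x + 4)^5

Eigenvalues and multiplicities (the geometric multiplicity of λ is n − rank(A − λI), which equals the number of Jordan blocks for λ):
  λ = -4: algebraic multiplicity = 5, geometric multiplicity = 3

Determining the block sizes for each eigenvalue:
  λ = -4: with am = 5 and gm = 3, the partition is not yet determined (e.g. several partitions of 5 into 3 parts exist). Let N = A − (-4)·I. Computing rank(N^1) = 2, rank(N^2) = 1, rank(N^3) = 0; the number of blocks of size ≥ j is rank(N^{j−1}) − rank(N^j), giving [3, 1, 1]. So we have 1 block(s) of size 3, 2 block(s) of size 1 → block sizes [3, 1, 1]

Assembling the blocks gives a Jordan form
J =
  [-4,  1,  0,  0,  0]
  [ 0, -4,  1,  0,  0]
  [ 0,  0, -4,  0,  0]
  [ 0,  0,  0, -4,  0]
  [ 0,  0,  0,  0, -4]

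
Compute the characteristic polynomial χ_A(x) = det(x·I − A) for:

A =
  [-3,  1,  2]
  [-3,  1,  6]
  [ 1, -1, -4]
x^3 + 6*x^2 + 12*x + 8

Expanding det(x·I − A) (e.g. by cofactor expansion or by noting that A is similar to its Jordan form J, which has the same characteristic polynomial as A) gives
  χ_A(x) = x^3 + 6*x^2 + 12*x + 8
which factors as (x + 2)^3. The eigenvalues (with algebraic multiplicities) are λ = -2 with multiplicity 3.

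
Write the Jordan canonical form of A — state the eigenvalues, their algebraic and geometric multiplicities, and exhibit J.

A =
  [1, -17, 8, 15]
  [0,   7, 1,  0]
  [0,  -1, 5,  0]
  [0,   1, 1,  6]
J_1(1) ⊕ J_2(6) ⊕ J_1(6)

The characteristic polynomial is
  det(x·I − A) = x^4 - 19*x^3 + 126*x^2 - 324*x + 216 = (x - 6)^3*(x - 1)

Eigenvalues and multiplicities (the geometric multiplicity of λ is n − rank(A − λI), which equals the number of Jordan blocks for λ):
  λ = 1: algebraic multiplicity = 1, geometric multiplicity = 1
  λ = 6: algebraic multiplicity = 3, geometric multiplicity = 2

Determining the block sizes for each eigenvalue:
  λ = 1: one block (gm = 1), so the single block has size am = 1 → block sizes [1]
  λ = 6: 2 blocks summing to 3 forces exactly one block of size 2 and the rest size 1 → block sizes [2, 1]

Assembling the blocks gives a Jordan form
J =
  [1, 0, 0, 0]
  [0, 6, 1, 0]
  [0, 0, 6, 0]
  [0, 0, 0, 6]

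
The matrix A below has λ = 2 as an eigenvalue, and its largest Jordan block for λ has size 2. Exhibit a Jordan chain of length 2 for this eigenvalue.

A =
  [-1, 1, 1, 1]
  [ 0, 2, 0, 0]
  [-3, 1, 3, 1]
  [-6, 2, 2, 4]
A Jordan chain for λ = 2 of length 2:
v_1 = (-3, 0, -3, -6)ᵀ
v_2 = (1, 0, 0, 0)ᵀ

Let N = A − (2)·I. We want v_2 with N^2 v_2 = 0 but N^1 v_2 ≠ 0; then v_{j-1} := N · v_j for j = 2, …, 2.

Pick v_2 = (1, 0, 0, 0)ᵀ.
Then v_1 = N · v_2 = (-3, 0, -3, -6)ᵀ.

Sanity check: (A − (2)·I) v_1 = (0, 0, 0, 0)ᵀ = 0. ✓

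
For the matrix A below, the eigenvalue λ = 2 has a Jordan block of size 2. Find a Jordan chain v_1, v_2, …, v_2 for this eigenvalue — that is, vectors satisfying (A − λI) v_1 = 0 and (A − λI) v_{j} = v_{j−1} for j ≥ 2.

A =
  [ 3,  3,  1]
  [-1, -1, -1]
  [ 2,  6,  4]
A Jordan chain for λ = 2 of length 2:
v_1 = (1, -1, 2)ᵀ
v_2 = (1, 0, 0)ᵀ

Let N = A − (2)·I. We want v_2 with N^2 v_2 = 0 but N^1 v_2 ≠ 0; then v_{j-1} := N · v_j for j = 2, …, 2.

Pick v_2 = (1, 0, 0)ᵀ.
Then v_1 = N · v_2 = (1, -1, 2)ᵀ.

Sanity check: (A − (2)·I) v_1 = (0, 0, 0)ᵀ = 0. ✓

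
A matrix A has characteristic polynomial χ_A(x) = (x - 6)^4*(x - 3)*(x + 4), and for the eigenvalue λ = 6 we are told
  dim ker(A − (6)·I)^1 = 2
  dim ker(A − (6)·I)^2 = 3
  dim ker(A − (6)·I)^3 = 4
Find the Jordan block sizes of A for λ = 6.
Block sizes for λ = 6: [3, 1]

From the dimensions of kernels of powers, the number of Jordan blocks of size at least j is d_j − d_{j−1} where d_j = dim ker(N^j) (with d_0 = 0). Computing the differences gives [2, 1, 1].
The number of blocks of size exactly k is (#blocks of size ≥ k) − (#blocks of size ≥ k + 1), so the partition is: 1 block(s) of size 1, 1 block(s) of size 3.
In nonincreasing order the block sizes are [3, 1].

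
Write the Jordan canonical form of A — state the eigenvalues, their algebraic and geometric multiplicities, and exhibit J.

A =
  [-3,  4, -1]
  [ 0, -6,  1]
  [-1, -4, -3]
J_3(-4)

The characteristic polynomial is
  det(x·I − A) = x^3 + 12*x^2 + 48*x + 64 = (x + 4)^3

Eigenvalues and multiplicities (the geometric multiplicity of λ is n − rank(A − λI), which equals the number of Jordan blocks for λ):
  λ = -4: algebraic multiplicity = 3, geometric multiplicity = 1

Determining the block sizes for each eigenvalue:
  λ = -4: one block (gm = 1), so the single block has size am = 3 → block sizes [3]

Assembling the blocks gives a Jordan form
J =
  [-4,  1,  0]
  [ 0, -4,  1]
  [ 0,  0, -4]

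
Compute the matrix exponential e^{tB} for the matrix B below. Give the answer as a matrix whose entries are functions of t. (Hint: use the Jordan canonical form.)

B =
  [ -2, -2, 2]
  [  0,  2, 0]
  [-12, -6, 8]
e^{tB} =
  [-2*exp(4*t) + 3*exp(2*t), -exp(4*t) + exp(2*t), exp(4*t) - exp(2*t)]
  [0, exp(2*t), 0]
  [-6*exp(4*t) + 6*exp(2*t), -3*exp(4*t) + 3*exp(2*t), 3*exp(4*t) - 2*exp(2*t)]

Strategy: write B = P · J · P⁻¹ where J is a Jordan canonical form, so e^{tB} = P · e^{tJ} · P⁻¹, and e^{tJ} can be computed block-by-block.

B has Jordan form
J =
  [2, 0, 0]
  [0, 2, 0]
  [0, 0, 4]
(up to reordering of blocks).

Per-block formulas:
  For a 1×1 block at λ = 2: exp(t · [2]) = [e^(2t)].
  For a 1×1 block at λ = 4: exp(t · [4]) = [e^(4t)].

After assembling e^{tJ} and conjugating by P, we get:

e^{tB} =
  [-2*exp(4*t) + 3*exp(2*t), -exp(4*t) + exp(2*t), exp(4*t) - exp(2*t)]
  [0, exp(2*t), 0]
  [-6*exp(4*t) + 6*exp(2*t), -3*exp(4*t) + 3*exp(2*t), 3*exp(4*t) - 2*exp(2*t)]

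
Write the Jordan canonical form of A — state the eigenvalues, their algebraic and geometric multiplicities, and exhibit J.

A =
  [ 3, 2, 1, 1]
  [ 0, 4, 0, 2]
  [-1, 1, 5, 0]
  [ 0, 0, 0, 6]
J_3(4) ⊕ J_1(6)

The characteristic polynomial is
  det(x·I − A) = x^4 - 18*x^3 + 120*x^2 - 352*x + 384 = (x - 6)*(x - 4)^3

Eigenvalues and multiplicities (the geometric multiplicity of λ is n − rank(A − λI), which equals the number of Jordan blocks for λ):
  λ = 4: algebraic multiplicity = 3, geometric multiplicity = 1
  λ = 6: algebraic multiplicity = 1, geometric multiplicity = 1

Determining the block sizes for each eigenvalue:
  λ = 4: one block (gm = 1), so the single block has size am = 3 → block sizes [3]
  λ = 6: one block (gm = 1), so the single block has size am = 1 → block sizes [1]

Assembling the blocks gives a Jordan form
J =
  [4, 1, 0, 0]
  [0, 4, 1, 0]
  [0, 0, 4, 0]
  [0, 0, 0, 6]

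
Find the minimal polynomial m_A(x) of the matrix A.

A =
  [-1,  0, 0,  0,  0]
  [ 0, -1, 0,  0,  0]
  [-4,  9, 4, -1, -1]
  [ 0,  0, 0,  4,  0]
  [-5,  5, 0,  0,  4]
x^3 - 7*x^2 + 8*x + 16

The characteristic polynomial is χ_A(x) = (x - 4)^3*(x + 1)^2, so the eigenvalues are known. The minimal polynomial is
  m_A(x) = Π_λ (x − λ)^{k_λ}
where k_λ is the size of the *largest* Jordan block for λ (equivalently, the smallest k with (A − λI)^k v = 0 for every generalised eigenvector v of λ).

  λ = -1: largest Jordan block has size 1, contributing (x + 1)
  λ = 4: largest Jordan block has size 2, contributing (x − 4)^2

So m_A(x) = (x - 4)^2*(x + 1) = x^3 - 7*x^2 + 8*x + 16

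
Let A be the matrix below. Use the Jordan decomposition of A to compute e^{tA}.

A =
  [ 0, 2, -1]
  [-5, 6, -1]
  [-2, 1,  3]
e^{tA} =
  [t^2*exp(3*t)/2 - 3*t*exp(3*t) + exp(3*t), -t^2*exp(3*t)/2 + 2*t*exp(3*t), t^2*exp(3*t)/2 - t*exp(3*t)]
  [t^2*exp(3*t) - 5*t*exp(3*t), -t^2*exp(3*t) + 3*t*exp(3*t) + exp(3*t), t^2*exp(3*t) - t*exp(3*t)]
  [t^2*exp(3*t)/2 - 2*t*exp(3*t), -t^2*exp(3*t)/2 + t*exp(3*t), t^2*exp(3*t)/2 + exp(3*t)]

Strategy: write A = P · J · P⁻¹ where J is a Jordan canonical form, so e^{tA} = P · e^{tJ} · P⁻¹, and e^{tJ} can be computed block-by-block.

A has Jordan form
J =
  [3, 1, 0]
  [0, 3, 1]
  [0, 0, 3]
(up to reordering of blocks).

Per-block formulas:
  For a 3×3 Jordan block J_3(3): exp(t · J_3(3)) = e^(3t)·(I + t·N + (t^2/2)·N^2), where N is the 3×3 nilpotent shift.

After assembling e^{tJ} and conjugating by P, we get:

e^{tA} =
  [t^2*exp(3*t)/2 - 3*t*exp(3*t) + exp(3*t), -t^2*exp(3*t)/2 + 2*t*exp(3*t), t^2*exp(3*t)/2 - t*exp(3*t)]
  [t^2*exp(3*t) - 5*t*exp(3*t), -t^2*exp(3*t) + 3*t*exp(3*t) + exp(3*t), t^2*exp(3*t) - t*exp(3*t)]
  [t^2*exp(3*t)/2 - 2*t*exp(3*t), -t^2*exp(3*t)/2 + t*exp(3*t), t^2*exp(3*t)/2 + exp(3*t)]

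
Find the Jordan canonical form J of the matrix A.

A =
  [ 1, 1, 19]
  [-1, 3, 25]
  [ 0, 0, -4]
J_1(-4) ⊕ J_2(2)

The characteristic polynomial is
  det(x·I − A) = x^3 - 12*x + 16 = (x - 2)^2*(x + 4)

Eigenvalues and multiplicities (the geometric multiplicity of λ is n − rank(A − λI), which equals the number of Jordan blocks for λ):
  λ = -4: algebraic multiplicity = 1, geometric multiplicity = 1
  λ = 2: algebraic multiplicity = 2, geometric multiplicity = 1

Determining the block sizes for each eigenvalue:
  λ = -4: one block (gm = 1), so the single block has size am = 1 → block sizes [1]
  λ = 2: one block (gm = 1), so the single block has size am = 2 → block sizes [2]

Assembling the blocks gives a Jordan form
J =
  [-4, 0, 0]
  [ 0, 2, 1]
  [ 0, 0, 2]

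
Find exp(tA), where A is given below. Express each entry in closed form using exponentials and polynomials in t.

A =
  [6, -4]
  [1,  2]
e^{tA} =
  [2*t*exp(4*t) + exp(4*t), -4*t*exp(4*t)]
  [t*exp(4*t), -2*t*exp(4*t) + exp(4*t)]

Strategy: write A = P · J · P⁻¹ where J is a Jordan canonical form, so e^{tA} = P · e^{tJ} · P⁻¹, and e^{tJ} can be computed block-by-block.

A has Jordan form
J =
  [4, 1]
  [0, 4]
(up to reordering of blocks).

Per-block formulas:
  For a 2×2 Jordan block J_2(4): exp(t · J_2(4)) = e^(4t)·(I + t·N), where N is the 2×2 nilpotent shift.

After assembling e^{tJ} and conjugating by P, we get:

e^{tA} =
  [2*t*exp(4*t) + exp(4*t), -4*t*exp(4*t)]
  [t*exp(4*t), -2*t*exp(4*t) + exp(4*t)]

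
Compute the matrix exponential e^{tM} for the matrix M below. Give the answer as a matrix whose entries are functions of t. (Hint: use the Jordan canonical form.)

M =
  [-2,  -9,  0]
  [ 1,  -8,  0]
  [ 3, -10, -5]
e^{tM} =
  [3*t*exp(-5*t) + exp(-5*t), -9*t*exp(-5*t), 0]
  [t*exp(-5*t), -3*t*exp(-5*t) + exp(-5*t), 0]
  [-t^2*exp(-5*t)/2 + 3*t*exp(-5*t), 3*t^2*exp(-5*t)/2 - 10*t*exp(-5*t), exp(-5*t)]

Strategy: write M = P · J · P⁻¹ where J is a Jordan canonical form, so e^{tM} = P · e^{tJ} · P⁻¹, and e^{tJ} can be computed block-by-block.

M has Jordan form
J =
  [-5,  1,  0]
  [ 0, -5,  1]
  [ 0,  0, -5]
(up to reordering of blocks).

Per-block formulas:
  For a 3×3 Jordan block J_3(-5): exp(t · J_3(-5)) = e^(-5t)·(I + t·N + (t^2/2)·N^2), where N is the 3×3 nilpotent shift.

After assembling e^{tJ} and conjugating by P, we get:

e^{tM} =
  [3*t*exp(-5*t) + exp(-5*t), -9*t*exp(-5*t), 0]
  [t*exp(-5*t), -3*t*exp(-5*t) + exp(-5*t), 0]
  [-t^2*exp(-5*t)/2 + 3*t*exp(-5*t), 3*t^2*exp(-5*t)/2 - 10*t*exp(-5*t), exp(-5*t)]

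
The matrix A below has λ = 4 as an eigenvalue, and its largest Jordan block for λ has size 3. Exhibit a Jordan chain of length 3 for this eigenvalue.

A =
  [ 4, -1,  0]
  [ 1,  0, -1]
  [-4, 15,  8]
A Jordan chain for λ = 4 of length 3:
v_1 = (-1, 0, -1)ᵀ
v_2 = (0, 1, -4)ᵀ
v_3 = (1, 0, 0)ᵀ

Let N = A − (4)·I. We want v_3 with N^3 v_3 = 0 but N^2 v_3 ≠ 0; then v_{j-1} := N · v_j for j = 3, …, 2.

Pick v_3 = (1, 0, 0)ᵀ.
Then v_2 = N · v_3 = (0, 1, -4)ᵀ.
Then v_1 = N · v_2 = (-1, 0, -1)ᵀ.

Sanity check: (A − (4)·I) v_1 = (0, 0, 0)ᵀ = 0. ✓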